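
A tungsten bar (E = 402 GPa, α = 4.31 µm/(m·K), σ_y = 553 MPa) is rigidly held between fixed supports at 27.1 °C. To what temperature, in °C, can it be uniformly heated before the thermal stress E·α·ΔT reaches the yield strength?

E·α·ΔT = 553.0 MPa ⇒ ΔT = 553.0 / (402.0×10³ × 4.31×10⁻⁶) = 319.2 K.
T = 27.1 + 319.2 = 346.3 °C.

346 °C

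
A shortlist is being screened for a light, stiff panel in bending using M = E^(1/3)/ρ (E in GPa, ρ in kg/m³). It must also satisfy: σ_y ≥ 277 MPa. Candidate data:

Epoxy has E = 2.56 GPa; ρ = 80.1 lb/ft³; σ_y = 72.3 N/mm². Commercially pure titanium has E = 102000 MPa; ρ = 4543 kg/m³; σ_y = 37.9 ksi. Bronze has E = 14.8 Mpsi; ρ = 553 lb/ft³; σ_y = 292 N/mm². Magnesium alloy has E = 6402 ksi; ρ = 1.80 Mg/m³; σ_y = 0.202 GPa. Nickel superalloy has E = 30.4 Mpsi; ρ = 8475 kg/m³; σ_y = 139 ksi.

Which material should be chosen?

Screen on constraints: σ_y ≥ 277 MPa. Survivors: bronze, nickel superalloy.
After converting to SI:
  bronze: E = 102.0 GPa, ρ = 8858 kg/m³
  nickel superalloy: E = 209.6 GPa, ρ = 8475 kg/m³
  nickel superalloy: M = 0.701×10⁻³
  bronze: M = 0.528×10⁻³
The maximum is for nickel superalloy.

nickel superalloy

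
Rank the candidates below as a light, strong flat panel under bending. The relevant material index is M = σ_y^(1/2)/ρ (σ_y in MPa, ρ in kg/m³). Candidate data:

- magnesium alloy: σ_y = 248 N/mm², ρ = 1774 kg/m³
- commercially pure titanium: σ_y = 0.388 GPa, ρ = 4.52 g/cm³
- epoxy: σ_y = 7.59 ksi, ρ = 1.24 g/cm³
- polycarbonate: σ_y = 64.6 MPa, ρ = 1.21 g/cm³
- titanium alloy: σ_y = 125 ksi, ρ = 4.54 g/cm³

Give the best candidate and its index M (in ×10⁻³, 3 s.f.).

In SI units:
  magnesium alloy: σ_y = 248.0 MPa, ρ = 1774 kg/m³
  commercially pure titanium: σ_y = 388.0 MPa, ρ = 4520 kg/m³
  epoxy: σ_y = 52.33 MPa, ρ = 1240 kg/m³
  polycarbonate: σ_y = 64.60 MPa, ρ = 1210 kg/m³
  titanium alloy: σ_y = 861.8 MPa, ρ = 4540 kg/m³
  magnesium alloy: M = 8.88×10⁻³
  polycarbonate: M = 6.64×10⁻³
  titanium alloy: M = 6.47×10⁻³
  epoxy: M = 5.83×10⁻³
  commercially pure titanium: M = 4.36×10⁻³
The maximum is for magnesium alloy.

magnesium alloy, M = 8.88×10⁻³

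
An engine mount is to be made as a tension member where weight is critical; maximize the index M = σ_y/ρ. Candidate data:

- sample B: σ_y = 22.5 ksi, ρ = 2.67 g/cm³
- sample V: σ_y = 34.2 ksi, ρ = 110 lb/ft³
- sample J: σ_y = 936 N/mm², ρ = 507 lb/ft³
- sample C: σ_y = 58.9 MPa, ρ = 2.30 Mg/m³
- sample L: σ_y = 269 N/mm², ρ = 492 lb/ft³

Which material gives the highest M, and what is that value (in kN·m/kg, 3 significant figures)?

After converting to SI:
  sample B: σ_y = 155.1 MPa, ρ = 2670 kg/m³
  sample V: σ_y = 235.8 MPa, ρ = 1762 kg/m³
  sample J: σ_y = 936.0 MPa, ρ = 8121 kg/m³
  sample C: σ_y = 58.90 MPa, ρ = 2300 kg/m³
  sample L: σ_y = 269.0 MPa, ρ = 7881 kg/m³
  sample V: M = 134 kN·m/kg
  sample J: M = 115 kN·m/kg
  sample B: M = 58.1 kN·m/kg
  sample L: M = 34.1 kN·m/kg
  sample C: M = 25.6 kN·m/kg
Sample V has the largest M.

sample V, M = 134 kN·m/kg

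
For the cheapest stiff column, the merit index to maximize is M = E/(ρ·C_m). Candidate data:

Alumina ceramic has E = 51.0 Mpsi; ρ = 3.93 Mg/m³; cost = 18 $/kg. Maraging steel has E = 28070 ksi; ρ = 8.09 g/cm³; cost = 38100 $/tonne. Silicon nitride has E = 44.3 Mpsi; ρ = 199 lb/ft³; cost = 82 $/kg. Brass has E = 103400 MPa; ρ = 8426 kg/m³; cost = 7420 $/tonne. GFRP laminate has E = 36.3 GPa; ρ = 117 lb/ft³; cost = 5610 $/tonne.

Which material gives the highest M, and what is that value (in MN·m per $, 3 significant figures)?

alumina ceramic, M = 4.97 MN·m per $

Convert each candidate to consistent units, then evaluate M:
  alumina ceramic: E = 351.6 GPa, ρ = 3930 kg/m³, cost = 18.00 $/kg
  maraging steel: E = 193.5 GPa, ρ = 8090 kg/m³, cost = 38.10 $/kg
  silicon nitride: E = 305.4 GPa, ρ = 3188 kg/m³, cost = 82.00 $/kg
  brass: E = 103.4 GPa, ρ = 8426 kg/m³, cost = 7.420 $/kg
  GFRP laminate: E = 36.30 GPa, ρ = 1874 kg/m³, cost = 5.610 $/kg
  alumina ceramic: M = 4.97 MN·m per $
  GFRP laminate: M = 3.45 MN·m per $
  brass: M = 1.65 MN·m per $
  silicon nitride: M = 1.17 MN·m per $
  maraging steel: M = 0.628 MN·m per $
The maximum is for alumina ceramic.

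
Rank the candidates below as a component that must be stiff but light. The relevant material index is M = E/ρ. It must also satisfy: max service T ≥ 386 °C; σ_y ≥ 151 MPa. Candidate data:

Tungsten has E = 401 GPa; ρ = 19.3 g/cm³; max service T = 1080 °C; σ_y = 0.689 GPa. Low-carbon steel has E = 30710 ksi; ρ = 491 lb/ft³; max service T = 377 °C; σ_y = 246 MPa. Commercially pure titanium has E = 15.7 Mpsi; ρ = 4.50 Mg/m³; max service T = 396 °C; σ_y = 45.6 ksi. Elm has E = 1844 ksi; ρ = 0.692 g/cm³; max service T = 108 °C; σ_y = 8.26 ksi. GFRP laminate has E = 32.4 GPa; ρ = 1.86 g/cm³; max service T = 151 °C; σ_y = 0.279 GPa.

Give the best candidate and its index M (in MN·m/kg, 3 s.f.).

Screen on constraints: max service T ≥ 386 °C; σ_y ≥ 151 MPa. Survivors: tungsten, commercially pure titanium.
After converting to SI:
  tungsten: E = 401.0 GPa, ρ = 19300 kg/m³
  commercially pure titanium: E = 108.2 GPa, ρ = 4500 kg/m³
  commercially pure titanium: M = 24.1 MN·m/kg
  tungsten: M = 20.8 MN·m/kg
The maximum is for commercially pure titanium.

commercially pure titanium, M = 24.1 MN·m/kg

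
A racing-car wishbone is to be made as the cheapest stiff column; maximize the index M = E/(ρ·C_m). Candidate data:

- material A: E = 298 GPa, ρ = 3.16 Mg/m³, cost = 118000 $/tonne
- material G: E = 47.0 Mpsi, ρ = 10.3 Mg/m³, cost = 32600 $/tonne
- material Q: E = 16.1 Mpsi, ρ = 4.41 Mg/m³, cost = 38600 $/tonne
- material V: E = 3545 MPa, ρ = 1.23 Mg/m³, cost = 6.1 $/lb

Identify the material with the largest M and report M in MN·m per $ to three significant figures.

Convert each candidate to consistent units, then evaluate M:
  material A: E = 298.0 GPa, ρ = 3160 kg/m³, cost = 118.0 $/kg
  material G: E = 324.1 GPa, ρ = 10300 kg/m³, cost = 32.60 $/kg
  material Q: E = 111.0 GPa, ρ = 4410 kg/m³, cost = 38.60 $/kg
  material V: E = 3.545 GPa, ρ = 1230 kg/m³, cost = 13.45 $/kg
  material G: M = 0.965 MN·m per $
  material A: M = 0.799 MN·m per $
  material Q: M = 0.652 MN·m per $
  material V: M = 0.214 MN·m per $
Material G ranks first.

material G, M = 0.965 MN·m per $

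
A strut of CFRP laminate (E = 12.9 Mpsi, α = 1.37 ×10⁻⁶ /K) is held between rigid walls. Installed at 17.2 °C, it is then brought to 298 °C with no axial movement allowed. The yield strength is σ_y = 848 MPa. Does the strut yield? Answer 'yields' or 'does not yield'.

E = 12.9 Mpsi = 88.94 GPa.
ΔT = 280.8 K. Constrained thermal stress σ = E·α·ΔT = 88.94×10³ MPa × 1.37×10⁻⁶ × 280.8 = 34.2 MPa (compressive).
Compare to σ_y = 848 MPa: σ < σ_y, so it does not yield.

does not yield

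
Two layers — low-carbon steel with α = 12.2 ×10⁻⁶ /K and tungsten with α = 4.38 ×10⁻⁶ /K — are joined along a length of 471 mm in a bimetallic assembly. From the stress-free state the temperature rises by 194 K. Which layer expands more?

α(low-carbon steel) = 12.2×10⁻⁶/K vs α(tungsten) = 4.38×10⁻⁶/K.
Higher α expands more for the same ΔT: low-carbon steel.

low-carbon steel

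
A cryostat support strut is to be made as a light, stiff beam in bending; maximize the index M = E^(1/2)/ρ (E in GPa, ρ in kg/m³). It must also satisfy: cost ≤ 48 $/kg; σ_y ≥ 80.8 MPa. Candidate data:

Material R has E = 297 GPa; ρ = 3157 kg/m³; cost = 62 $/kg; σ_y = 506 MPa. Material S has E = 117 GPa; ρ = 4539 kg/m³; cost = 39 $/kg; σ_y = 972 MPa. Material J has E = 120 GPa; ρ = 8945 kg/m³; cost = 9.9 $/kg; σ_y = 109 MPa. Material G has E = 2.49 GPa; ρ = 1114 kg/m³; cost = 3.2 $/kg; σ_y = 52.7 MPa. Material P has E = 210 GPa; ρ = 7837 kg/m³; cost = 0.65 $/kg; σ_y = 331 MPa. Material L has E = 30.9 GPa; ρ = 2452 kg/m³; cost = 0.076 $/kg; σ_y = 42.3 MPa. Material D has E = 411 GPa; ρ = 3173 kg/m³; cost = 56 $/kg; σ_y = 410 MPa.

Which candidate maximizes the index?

material S

Screen on constraints: cost ≤ 48 $/kg; σ_y ≥ 80.8 MPa. Survivors: material S, material J, material P.
Computing M directly (units already consistent):
  material S: M = 2.38×10⁻³
  material P: M = 1.85×10⁻³
  material J: M = 1.22×10⁻³
The maximum is for material S.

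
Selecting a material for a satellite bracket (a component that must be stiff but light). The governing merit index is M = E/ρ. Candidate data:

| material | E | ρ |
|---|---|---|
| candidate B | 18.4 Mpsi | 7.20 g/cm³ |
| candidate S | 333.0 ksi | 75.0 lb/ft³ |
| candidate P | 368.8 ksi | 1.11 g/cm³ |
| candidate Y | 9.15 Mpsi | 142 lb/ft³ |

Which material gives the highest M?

candidate Y

Convert each candidate to consistent units, then evaluate M:
  candidate B: E = 126.9 GPa, ρ = 7200 kg/m³
  candidate S: E = 2.296 GPa, ρ = 1201 kg/m³
  candidate P: E = 2.543 GPa, ρ = 1110 kg/m³
  candidate Y: E = 63.09 GPa, ρ = 2275 kg/m³
  candidate Y: M = 27.7 MN·m/kg
  candidate B: M = 17.6 MN·m/kg
  candidate P: M = 2.29 MN·m/kg
  candidate S: M = 1.91 MN·m/kg
Candidate Y ranks first.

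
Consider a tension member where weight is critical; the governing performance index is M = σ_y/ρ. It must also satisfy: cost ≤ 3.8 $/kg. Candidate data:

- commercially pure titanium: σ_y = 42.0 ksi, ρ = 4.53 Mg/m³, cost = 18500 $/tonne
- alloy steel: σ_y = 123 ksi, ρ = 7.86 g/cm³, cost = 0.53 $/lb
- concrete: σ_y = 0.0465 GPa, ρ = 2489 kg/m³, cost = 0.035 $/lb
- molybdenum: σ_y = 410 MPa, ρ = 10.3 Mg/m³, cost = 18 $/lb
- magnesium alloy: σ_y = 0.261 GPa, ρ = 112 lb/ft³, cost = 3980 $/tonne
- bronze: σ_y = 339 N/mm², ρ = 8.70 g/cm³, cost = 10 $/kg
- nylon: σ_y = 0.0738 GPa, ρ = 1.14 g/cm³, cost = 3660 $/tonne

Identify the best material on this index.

Screen on constraints: cost ≤ 3.8 $/kg. Survivors: alloy steel, concrete, nylon.
Putting every candidate on a common basis:
  alloy steel: σ_y = 848.1 MPa, ρ = 7860 kg/m³
  concrete: σ_y = 46.50 MPa, ρ = 2489 kg/m³
  nylon: σ_y = 73.80 MPa, ρ = 1140 kg/m³
  alloy steel: M = 108 kN·m/kg
  nylon: M = 64.7 kN·m/kg
  concrete: M = 18.7 kN·m/kg
Alloy steel has the largest M.

alloy steel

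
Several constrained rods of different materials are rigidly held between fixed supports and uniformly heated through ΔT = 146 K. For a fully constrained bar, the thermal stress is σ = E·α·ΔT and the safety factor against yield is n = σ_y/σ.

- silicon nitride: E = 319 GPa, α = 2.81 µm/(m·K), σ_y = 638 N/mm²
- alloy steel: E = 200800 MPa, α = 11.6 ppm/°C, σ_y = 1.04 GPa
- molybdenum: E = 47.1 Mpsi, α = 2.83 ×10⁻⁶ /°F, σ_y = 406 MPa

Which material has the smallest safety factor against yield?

molybdenum

In consistent units (E in GPa, α in ×10⁻⁶/K, σ_y in MPa):
  silicon nitride: E = 319.0, α = 2.81, σ_y = 638.0 → σ = 131 MPa, n = 4.87
  alloy steel: E = 200.8, α = 11.6, σ_y = 1040 → σ = 340 MPa, n = 3.06
  molybdenum: E = 324.7, α = 5.09, σ_y = 406.0 → σ = 242 MPa, n = 1.68
Smallest n: molybdenum with n = 1.68.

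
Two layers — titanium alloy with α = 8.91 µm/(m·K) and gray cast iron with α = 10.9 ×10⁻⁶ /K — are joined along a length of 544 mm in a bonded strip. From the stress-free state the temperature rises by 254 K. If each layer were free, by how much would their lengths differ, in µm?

275 µm

Δα = |8.91 − 10.9|×10⁻⁶/K = 1.99×10⁻⁶/K.
ΔL_mismatch = Δα·L·ΔT = 1.99×10⁻⁶ × 544.0 mm × 254.0 K = 275 µm.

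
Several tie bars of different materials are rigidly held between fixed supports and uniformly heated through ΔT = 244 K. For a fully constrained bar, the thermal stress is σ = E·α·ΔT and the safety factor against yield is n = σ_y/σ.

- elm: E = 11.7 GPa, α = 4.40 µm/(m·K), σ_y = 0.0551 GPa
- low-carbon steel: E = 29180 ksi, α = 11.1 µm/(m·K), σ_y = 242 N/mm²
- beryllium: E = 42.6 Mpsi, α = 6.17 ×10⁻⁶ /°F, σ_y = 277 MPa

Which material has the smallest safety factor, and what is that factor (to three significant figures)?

Converting E to GPa, α to ×10⁻⁶/K, σ_y to MPa, then σ and n for each:
  elm: E = 11.70, α = 4.40, σ_y = 55.10 → σ = 12.6 MPa, n = 4.39
  low-carbon steel: E = 201.2, α = 11.1, σ_y = 242.0 → σ = 545 MPa, n = 0.444
  beryllium: E = 293.7, α = 11.1, σ_y = 277.0 → σ = 796 MPa, n = 0.348
Smallest n: beryllium with n = 0.348.

beryllium, n = 0.348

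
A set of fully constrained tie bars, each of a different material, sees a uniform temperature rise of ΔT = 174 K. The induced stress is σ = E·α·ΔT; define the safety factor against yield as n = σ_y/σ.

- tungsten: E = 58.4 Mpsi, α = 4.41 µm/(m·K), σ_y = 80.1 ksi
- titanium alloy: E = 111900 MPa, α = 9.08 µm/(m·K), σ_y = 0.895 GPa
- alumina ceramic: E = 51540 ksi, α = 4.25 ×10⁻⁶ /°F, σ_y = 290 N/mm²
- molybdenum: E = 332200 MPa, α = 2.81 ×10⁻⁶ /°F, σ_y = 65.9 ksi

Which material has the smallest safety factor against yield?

alumina ceramic

Per material, after unit conversion:
  tungsten: E = 402.7, α = 4.41, σ_y = 552.3 → σ = 309 MPa, n = 1.79
  titanium alloy: E = 111.9, α = 9.08, σ_y = 895.0 → σ = 177 MPa, n = 5.06
  alumina ceramic: E = 355.4, α = 7.65, σ_y = 290.0 → σ = 473 MPa, n = 0.613
  molybdenum: E = 332.2, α = 5.06, σ_y = 454.4 → σ = 292 MPa, n = 1.55
The minimum is alumina ceramic at n = 0.613.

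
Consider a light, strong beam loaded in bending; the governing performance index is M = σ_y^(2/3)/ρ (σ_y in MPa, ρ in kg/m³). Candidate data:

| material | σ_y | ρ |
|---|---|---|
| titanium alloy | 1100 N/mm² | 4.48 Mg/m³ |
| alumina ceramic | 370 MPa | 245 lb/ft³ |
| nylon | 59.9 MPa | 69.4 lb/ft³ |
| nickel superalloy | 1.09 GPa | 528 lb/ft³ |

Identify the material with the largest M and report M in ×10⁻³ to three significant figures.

After converting to SI:
  titanium alloy: σ_y = 1100 MPa, ρ = 4480 kg/m³
  alumina ceramic: σ_y = 370.0 MPa, ρ = 3925 kg/m³
  nylon: σ_y = 59.90 MPa, ρ = 1112 kg/m³
  nickel superalloy: σ_y = 1090 MPa, ρ = 8458 kg/m³
  titanium alloy: M = 23.8×10⁻³
  nylon: M = 13.8×10⁻³
  alumina ceramic: M = 13.1×10⁻³
  nickel superalloy: M = 12.5×10⁻³
Titanium alloy has the largest M.

titanium alloy, M = 23.8×10⁻³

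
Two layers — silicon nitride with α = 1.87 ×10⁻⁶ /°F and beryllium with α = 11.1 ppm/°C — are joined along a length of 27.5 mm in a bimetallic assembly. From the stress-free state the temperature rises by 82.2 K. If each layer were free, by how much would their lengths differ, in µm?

17.5 µm

silicon nitride: α = 1.87×10⁻⁶/°F × 9/5 = 3.37×10⁻⁶/K.
Δα = |3.37 − 11.1|×10⁻⁶/K = 7.73×10⁻⁶/K.
ΔL_mismatch = Δα·L·ΔT = 7.73×10⁻⁶ × 27.5 mm × 82.2 K = 17.5 µm.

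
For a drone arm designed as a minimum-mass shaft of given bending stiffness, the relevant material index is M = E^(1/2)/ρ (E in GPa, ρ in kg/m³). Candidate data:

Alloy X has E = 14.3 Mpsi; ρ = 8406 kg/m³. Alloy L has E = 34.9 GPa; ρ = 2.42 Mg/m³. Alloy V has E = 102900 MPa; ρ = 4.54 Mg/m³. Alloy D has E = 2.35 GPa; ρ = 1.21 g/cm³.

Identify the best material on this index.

After converting to SI:
  alloy X: E = 98.60 GPa, ρ = 8406 kg/m³
  alloy L: E = 34.90 GPa, ρ = 2420 kg/m³
  alloy V: E = 102.9 GPa, ρ = 4540 kg/m³
  alloy D: E = 2.350 GPa, ρ = 1210 kg/m³
  alloy L: M = 2.44×10⁻³
  alloy V: M = 2.23×10⁻³
  alloy D: M = 1.27×10⁻³
  alloy X: M = 1.18×10⁻³
Alloy L ranks first.

alloy L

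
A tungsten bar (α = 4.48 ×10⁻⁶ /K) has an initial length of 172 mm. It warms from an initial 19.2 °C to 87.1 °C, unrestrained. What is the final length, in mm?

ΔT = 87.1 − 19.2 = 67.90 K.
ΔL = α·L₀·ΔT = 4.48×10⁻⁶ × 172 mm × 67.90 K = 0.0523 mm.
L = L₀ + ΔL = 172 + 0.0523 = 172.05 mm.

172.05 mm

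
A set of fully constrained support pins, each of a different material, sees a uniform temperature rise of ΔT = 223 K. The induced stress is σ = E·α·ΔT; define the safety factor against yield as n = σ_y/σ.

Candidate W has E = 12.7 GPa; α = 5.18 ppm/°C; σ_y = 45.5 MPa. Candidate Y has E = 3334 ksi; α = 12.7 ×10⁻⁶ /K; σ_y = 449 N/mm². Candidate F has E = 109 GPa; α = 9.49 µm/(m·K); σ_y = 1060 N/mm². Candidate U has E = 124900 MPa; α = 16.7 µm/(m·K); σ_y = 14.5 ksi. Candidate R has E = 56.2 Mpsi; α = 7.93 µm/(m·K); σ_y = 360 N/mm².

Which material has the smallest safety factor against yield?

Converting E to GPa, α to ×10⁻⁶/K, σ_y to MPa, then σ and n for each:
  candidate W: E = 12.70, α = 5.18, σ_y = 45.50 → σ = 14.7 MPa, n = 3.10
  candidate Y: E = 22.99, α = 12.7, σ_y = 449.0 → σ = 65.1 MPa, n = 6.90
  candidate F: E = 109.0, α = 9.49, σ_y = 1060 → σ = 231 MPa, n = 4.60
  candidate U: E = 124.9, α = 16.7, σ_y = 99.97 → σ = 465 MPa, n = 0.215
  candidate R: E = 387.5, α = 7.93, σ_y = 360.0 → σ = 685 MPa, n = 0.525
The minimum is candidate U at n = 0.215.

candidate U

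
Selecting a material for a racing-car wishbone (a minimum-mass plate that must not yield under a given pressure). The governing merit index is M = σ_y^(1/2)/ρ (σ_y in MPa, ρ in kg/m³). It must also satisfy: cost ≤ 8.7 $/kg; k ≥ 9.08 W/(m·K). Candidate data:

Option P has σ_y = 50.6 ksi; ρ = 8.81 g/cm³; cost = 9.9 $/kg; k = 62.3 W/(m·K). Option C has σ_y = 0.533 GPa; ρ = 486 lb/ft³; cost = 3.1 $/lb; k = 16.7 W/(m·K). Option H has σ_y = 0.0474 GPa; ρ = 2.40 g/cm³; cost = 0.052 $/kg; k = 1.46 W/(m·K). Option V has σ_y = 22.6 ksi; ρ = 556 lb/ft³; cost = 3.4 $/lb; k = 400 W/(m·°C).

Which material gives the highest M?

option C

Screen on constraints: cost ≤ 8.7 $/kg; k ≥ 9.08 W/(m·K). Survivors: option C, option V.
After converting to SI:
  option C: σ_y = 533.0 MPa, ρ = 7785 kg/m³
  option V: σ_y = 155.8 MPa, ρ = 8906 kg/m³
  option C: M = 2.97×10⁻³
  option V: M = 1.40×10⁻³
Option C has the largest M.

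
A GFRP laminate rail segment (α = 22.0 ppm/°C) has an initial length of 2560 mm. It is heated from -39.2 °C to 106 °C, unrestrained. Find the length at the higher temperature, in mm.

2568.2 mm

ΔT = 106 − (-39.2) = 145.2 K.
ΔL = α·L₀·ΔT = 22.0×10⁻⁶ × 2560 mm × 145.2 K = 8.18 mm.
L = L₀ + ΔL = 2560 + 8.18 = 2568.2 mm.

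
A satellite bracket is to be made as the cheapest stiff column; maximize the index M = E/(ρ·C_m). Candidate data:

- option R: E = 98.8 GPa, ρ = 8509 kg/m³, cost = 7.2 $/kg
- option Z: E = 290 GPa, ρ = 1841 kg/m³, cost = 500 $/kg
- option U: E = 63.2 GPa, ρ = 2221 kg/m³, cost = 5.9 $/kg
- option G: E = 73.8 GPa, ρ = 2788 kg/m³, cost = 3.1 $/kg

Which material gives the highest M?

Evaluate M for each candidate:
  option G: M = 8.54 MN·m per $
  option U: M = 4.82 MN·m per $
  option R: M = 1.61 MN·m per $
  option Z: M = 0.315 MN·m per $
The maximum is for option G.

option G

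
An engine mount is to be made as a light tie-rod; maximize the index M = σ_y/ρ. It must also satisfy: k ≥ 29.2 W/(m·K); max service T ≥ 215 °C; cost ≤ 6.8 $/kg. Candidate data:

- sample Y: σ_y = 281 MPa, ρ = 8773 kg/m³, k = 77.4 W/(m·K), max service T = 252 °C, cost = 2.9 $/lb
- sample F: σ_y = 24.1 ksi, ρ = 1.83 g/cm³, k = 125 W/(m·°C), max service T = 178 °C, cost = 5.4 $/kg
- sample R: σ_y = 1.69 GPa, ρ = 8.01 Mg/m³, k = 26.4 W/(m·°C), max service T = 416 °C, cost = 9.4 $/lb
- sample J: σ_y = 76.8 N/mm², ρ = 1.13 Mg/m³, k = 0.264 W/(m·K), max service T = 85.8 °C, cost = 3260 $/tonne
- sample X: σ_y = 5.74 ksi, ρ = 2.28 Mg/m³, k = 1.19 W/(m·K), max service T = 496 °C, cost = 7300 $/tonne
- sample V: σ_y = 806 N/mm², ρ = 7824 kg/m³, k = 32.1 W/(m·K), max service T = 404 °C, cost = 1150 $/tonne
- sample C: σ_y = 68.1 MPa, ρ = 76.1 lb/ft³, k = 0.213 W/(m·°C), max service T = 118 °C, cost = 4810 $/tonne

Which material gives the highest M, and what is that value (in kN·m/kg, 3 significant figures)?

Screen on constraints: k ≥ 29.2 W/(m·K); max service T ≥ 215 °C; cost ≤ 6.8 $/kg. Survivors: sample Y, sample V.
Putting every candidate on a common basis:
  sample Y: σ_y = 281.0 MPa, ρ = 8773 kg/m³
  sample V: σ_y = 806.0 MPa, ρ = 7824 kg/m³
  sample V: M = 103 kN·m/kg
  sample Y: M = 32.0 kN·m/kg
Sample V has the largest M.

sample V, M = 103 kN·m/kg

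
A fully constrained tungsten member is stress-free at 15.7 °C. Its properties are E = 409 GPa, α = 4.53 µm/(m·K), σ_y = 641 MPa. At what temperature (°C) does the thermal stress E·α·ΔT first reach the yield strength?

E·α·ΔT = 641.0 MPa ⇒ ΔT = 641.0 / (409.0×10³ × 4.53×10⁻⁶) = 346.0 K.
T = 15.7 + 346.0 = 361.7 °C.

362 °C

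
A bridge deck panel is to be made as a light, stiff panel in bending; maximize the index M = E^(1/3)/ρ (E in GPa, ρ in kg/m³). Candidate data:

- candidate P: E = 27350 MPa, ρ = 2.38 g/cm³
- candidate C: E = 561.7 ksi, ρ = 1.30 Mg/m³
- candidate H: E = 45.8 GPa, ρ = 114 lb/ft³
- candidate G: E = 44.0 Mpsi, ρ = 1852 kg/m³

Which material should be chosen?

In SI units:
  candidate P: E = 27.35 GPa, ρ = 2380 kg/m³
  candidate C: E = 3.873 GPa, ρ = 1300 kg/m³
  candidate H: E = 45.80 GPa, ρ = 1826 kg/m³
  candidate G: E = 303.4 GPa, ρ = 1852 kg/m³
  candidate G: M = 3.63×10⁻³
  candidate H: M = 1.96×10⁻³
  candidate P: M = 1.27×10⁻³
  candidate C: M = 1.21×10⁻³
Highest index: candidate G.

candidate G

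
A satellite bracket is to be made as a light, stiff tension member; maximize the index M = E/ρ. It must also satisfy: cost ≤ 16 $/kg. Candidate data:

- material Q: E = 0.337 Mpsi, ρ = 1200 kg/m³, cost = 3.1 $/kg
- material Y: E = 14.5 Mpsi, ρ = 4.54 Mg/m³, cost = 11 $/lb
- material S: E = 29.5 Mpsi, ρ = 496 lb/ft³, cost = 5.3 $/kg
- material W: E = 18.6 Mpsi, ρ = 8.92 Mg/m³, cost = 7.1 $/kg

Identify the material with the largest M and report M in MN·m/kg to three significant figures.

material S, M = 25.6 MN·m/kg

Screen on constraints: cost ≤ 16 $/kg. Survivors: material Q, material S, material W.
After converting to SI:
  material Q: E = 2.324 GPa, ρ = 1200 kg/m³
  material S: E = 203.4 GPa, ρ = 7945 kg/m³
  material W: E = 128.2 GPa, ρ = 8920 kg/m³
  material S: M = 25.6 MN·m/kg
  material W: M = 14.4 MN·m/kg
  material Q: M = 1.94 MN·m/kg
The maximum is for material S.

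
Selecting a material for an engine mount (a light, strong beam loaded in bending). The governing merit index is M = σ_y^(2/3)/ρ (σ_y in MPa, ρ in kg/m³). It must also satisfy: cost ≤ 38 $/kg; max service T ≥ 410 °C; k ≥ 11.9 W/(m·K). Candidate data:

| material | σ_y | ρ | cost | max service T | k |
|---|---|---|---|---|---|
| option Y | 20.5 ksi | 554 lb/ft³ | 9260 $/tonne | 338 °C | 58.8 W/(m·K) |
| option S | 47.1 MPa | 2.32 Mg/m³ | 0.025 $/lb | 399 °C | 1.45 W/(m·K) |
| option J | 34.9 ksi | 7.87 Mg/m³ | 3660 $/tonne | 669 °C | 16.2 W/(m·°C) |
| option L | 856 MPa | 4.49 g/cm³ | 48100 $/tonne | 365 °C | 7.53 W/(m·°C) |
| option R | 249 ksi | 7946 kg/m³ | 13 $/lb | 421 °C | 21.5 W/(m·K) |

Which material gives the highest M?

Screen on constraints: cost ≤ 38 $/kg; max service T ≥ 410 °C; k ≥ 11.9 W/(m·K). Survivors: option J, option R.
Putting every candidate on a common basis:
  option J: σ_y = 240.6 MPa, ρ = 7870 kg/m³
  option R: σ_y = 1717 MPa, ρ = 7946 kg/m³
  option R: M = 18.0×10⁻³
  option J: M = 4.92×10⁻³
Option R has the largest M.

option R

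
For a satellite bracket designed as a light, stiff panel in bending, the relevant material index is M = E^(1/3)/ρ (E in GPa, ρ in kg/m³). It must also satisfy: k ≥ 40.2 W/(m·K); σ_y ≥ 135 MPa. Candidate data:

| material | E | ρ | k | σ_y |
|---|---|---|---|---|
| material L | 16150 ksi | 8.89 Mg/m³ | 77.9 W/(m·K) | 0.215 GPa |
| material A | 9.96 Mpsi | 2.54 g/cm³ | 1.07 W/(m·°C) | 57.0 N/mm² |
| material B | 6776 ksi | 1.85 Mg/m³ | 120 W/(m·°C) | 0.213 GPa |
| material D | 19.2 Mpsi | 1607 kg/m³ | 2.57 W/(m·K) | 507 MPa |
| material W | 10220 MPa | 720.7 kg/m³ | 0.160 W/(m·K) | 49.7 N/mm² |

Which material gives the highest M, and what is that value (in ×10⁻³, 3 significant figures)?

material B, M = 1.95×10⁻³

Screen on constraints: k ≥ 40.2 W/(m·K); σ_y ≥ 135 MPa. Survivors: material L, material B.
Normalizing units and computing the index:
  material L: E = 111.4 GPa, ρ = 8890 kg/m³
  material B: E = 46.72 GPa, ρ = 1850 kg/m³
  material B: M = 1.95×10⁻³
  material L: M = 0.541×10⁻³
The maximum is for material B.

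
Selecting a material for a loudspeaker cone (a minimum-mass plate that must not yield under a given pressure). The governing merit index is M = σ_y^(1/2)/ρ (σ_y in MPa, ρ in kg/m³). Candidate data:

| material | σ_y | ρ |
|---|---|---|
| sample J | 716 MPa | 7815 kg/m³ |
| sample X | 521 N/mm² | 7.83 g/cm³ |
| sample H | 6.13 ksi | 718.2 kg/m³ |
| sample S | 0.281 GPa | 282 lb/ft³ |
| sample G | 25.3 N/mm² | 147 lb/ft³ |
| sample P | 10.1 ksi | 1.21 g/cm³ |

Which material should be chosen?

Putting every candidate on a common basis:
  sample J: σ_y = 716.0 MPa, ρ = 7815 kg/m³
  sample X: σ_y = 521.0 MPa, ρ = 7830 kg/m³
  sample H: σ_y = 42.26 MPa, ρ = 718.2 kg/m³
  sample S: σ_y = 281.0 MPa, ρ = 4517 kg/m³
  sample G: σ_y = 25.30 MPa, ρ = 2355 kg/m³
  sample P: σ_y = 69.64 MPa, ρ = 1210 kg/m³
  sample H: M = 9.05×10⁻³
  sample P: M = 6.90×10⁻³
  sample S: M = 3.71×10⁻³
  sample J: M = 3.42×10⁻³
  sample X: M = 2.92×10⁻³
  sample G: M = 2.14×10⁻³
Sample H has the largest M.

sample H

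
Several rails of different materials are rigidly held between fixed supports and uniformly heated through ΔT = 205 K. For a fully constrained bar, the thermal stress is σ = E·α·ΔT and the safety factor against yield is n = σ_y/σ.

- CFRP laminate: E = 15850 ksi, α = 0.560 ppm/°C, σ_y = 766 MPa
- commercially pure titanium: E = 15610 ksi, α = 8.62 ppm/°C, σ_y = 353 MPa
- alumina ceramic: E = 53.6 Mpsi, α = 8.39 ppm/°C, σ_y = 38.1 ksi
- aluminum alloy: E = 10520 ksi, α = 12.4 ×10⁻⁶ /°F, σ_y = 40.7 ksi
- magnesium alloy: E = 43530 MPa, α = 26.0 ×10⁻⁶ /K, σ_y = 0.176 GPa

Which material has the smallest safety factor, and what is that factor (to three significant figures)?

alumina ceramic, n = 0.413

Per material, after unit conversion:
  CFRP laminate: E = 109.3, α = 0.560, σ_y = 766.0 → σ = 12.5 MPa, n = 61.1
  commercially pure titanium: E = 107.6, α = 8.62, σ_y = 353.0 → σ = 190 MPa, n = 1.86
  alumina ceramic: E = 369.6, α = 8.39, σ_y = 262.7 → σ = 636 MPa, n = 0.413
  aluminum alloy: E = 72.53, α = 22.3, σ_y = 280.6 → σ = 332 MPa, n = 0.846
  magnesium alloy: E = 43.53, α = 26.0, σ_y = 176.0 → σ = 232 MPa, n = 0.759
The minimum is alumina ceramic at n = 0.413.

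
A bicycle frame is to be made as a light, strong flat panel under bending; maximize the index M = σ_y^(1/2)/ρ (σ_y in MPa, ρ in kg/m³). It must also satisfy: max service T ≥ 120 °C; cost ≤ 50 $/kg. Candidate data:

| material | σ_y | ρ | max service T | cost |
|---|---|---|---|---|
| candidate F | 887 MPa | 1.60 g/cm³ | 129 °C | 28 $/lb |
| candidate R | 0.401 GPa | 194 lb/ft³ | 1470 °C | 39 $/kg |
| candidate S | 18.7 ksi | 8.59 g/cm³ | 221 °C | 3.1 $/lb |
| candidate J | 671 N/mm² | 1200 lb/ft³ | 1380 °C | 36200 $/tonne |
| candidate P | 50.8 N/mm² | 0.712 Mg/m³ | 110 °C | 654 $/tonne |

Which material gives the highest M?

Screen on constraints: max service T ≥ 120 °C; cost ≤ 50 $/kg. Survivors: candidate R, candidate S, candidate J.
In SI units:
  candidate R: σ_y = 401.0 MPa, ρ = 3108 kg/m³
  candidate S: σ_y = 128.9 MPa, ρ = 8590 kg/m³
  candidate J: σ_y = 671.0 MPa, ρ = 19220 kg/m³
  candidate R: M = 6.44×10⁻³
  candidate J: M = 1.35×10⁻³
  candidate S: M = 1.32×10⁻³
Candidate R has the largest M.

candidate R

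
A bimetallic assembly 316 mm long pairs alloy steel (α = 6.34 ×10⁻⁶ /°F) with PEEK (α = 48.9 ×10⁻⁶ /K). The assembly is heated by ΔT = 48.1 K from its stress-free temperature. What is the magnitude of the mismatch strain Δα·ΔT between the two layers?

1.80×10⁻³

alloy steel: α = 6.34×10⁻⁶/°F × 9/5 = 11.4×10⁻⁶/K.
Δα = |11.4 − 48.9|×10⁻⁶/K = 37.5×10⁻⁶/K.
Mismatch strain = Δα·ΔT = 37.5×10⁻⁶ × 48.1 = 1.80×10⁻³.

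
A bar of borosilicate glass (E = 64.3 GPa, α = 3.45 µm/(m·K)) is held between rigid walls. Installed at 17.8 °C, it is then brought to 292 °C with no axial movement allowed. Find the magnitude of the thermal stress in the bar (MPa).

ΔT = 274.2 K. Constrained thermal stress σ = E·α·ΔT = 64.30×10³ MPa × 3.45×10⁻⁶ × 274.2 = 60.8 MPa (compressive).

60.8 MPa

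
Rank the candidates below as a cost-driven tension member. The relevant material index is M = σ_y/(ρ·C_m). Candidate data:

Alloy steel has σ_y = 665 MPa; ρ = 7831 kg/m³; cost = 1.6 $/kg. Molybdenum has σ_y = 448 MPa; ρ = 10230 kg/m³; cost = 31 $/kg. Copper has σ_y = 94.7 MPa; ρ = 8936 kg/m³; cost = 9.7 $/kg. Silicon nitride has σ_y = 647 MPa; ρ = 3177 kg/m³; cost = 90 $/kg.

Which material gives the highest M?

Evaluate M for each candidate:
  alloy steel: M = 53.1 kN·m per $
  silicon nitride: M = 2.26 kN·m per $
  molybdenum: M = 1.41 kN·m per $
  copper: M = 1.09 kN·m per $
Highest index: alloy steel.

alloy steel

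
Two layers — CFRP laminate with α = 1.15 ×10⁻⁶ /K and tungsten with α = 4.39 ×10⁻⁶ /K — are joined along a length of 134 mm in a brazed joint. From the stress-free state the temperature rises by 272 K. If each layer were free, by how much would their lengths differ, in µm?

118 µm

Δα = |1.15 − 4.39|×10⁻⁶/K = 3.24×10⁻⁶/K.
ΔL_mismatch = Δα·L·ΔT = 3.24×10⁻⁶ × 134.0 mm × 272.0 K = 118 µm.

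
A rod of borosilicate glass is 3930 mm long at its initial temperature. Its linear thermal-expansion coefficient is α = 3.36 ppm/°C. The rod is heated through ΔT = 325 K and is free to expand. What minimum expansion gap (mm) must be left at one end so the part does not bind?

4.29 mm

ΔL = α·L₀·ΔT = 3.36×10⁻⁶ × 3930 mm × 325.0 K = 4.29 mm.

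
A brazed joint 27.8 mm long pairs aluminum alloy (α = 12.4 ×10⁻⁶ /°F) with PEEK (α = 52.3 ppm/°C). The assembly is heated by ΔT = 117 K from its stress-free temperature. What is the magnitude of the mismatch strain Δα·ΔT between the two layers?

3.51×10⁻³

aluminum alloy: α = 12.4×10⁻⁶/°F × 9/5 = 22.3×10⁻⁶/K.
Δα = |22.3 − 52.3|×10⁻⁶/K = 30.0×10⁻⁶/K.
Mismatch strain = Δα·ΔT = 30.0×10⁻⁶ × 117.0 = 3.51×10⁻³.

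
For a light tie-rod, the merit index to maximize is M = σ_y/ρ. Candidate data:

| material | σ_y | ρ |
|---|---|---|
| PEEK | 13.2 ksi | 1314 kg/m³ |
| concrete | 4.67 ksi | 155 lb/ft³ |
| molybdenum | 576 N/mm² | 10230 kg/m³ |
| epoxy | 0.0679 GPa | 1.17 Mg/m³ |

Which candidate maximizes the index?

PEEK

Convert each candidate to consistent units, then evaluate M:
  PEEK: σ_y = 91.01 MPa, ρ = 1314 kg/m³
  concrete: σ_y = 32.20 MPa, ρ = 2483 kg/m³
  molybdenum: σ_y = 576.0 MPa, ρ = 10230 kg/m³
  epoxy: σ_y = 67.90 MPa, ρ = 1170 kg/m³
  PEEK: M = 69.3 kN·m/kg
  epoxy: M = 58.0 kN·m/kg
  molybdenum: M = 56.3 kN·m/kg
  concrete: M = 13.0 kN·m/kg
The maximum is for PEEK.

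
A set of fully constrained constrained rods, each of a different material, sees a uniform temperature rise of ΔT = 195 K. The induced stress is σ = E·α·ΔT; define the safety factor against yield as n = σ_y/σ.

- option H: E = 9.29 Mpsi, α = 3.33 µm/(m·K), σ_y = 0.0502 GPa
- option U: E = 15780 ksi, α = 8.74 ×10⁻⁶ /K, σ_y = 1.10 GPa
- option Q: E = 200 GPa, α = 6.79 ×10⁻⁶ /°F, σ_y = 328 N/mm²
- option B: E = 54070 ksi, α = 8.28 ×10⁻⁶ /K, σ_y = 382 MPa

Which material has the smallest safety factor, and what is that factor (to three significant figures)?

Converting E to GPa, α to ×10⁻⁶/K, σ_y to MPa, then σ and n for each:
  option H: E = 64.05, α = 3.33, σ_y = 50.20 → σ = 41.6 MPa, n = 1.21
  option U: E = 108.8, α = 8.74, σ_y = 1100 → σ = 185 MPa, n = 5.93
  option Q: E = 200.0, α = 12.2, σ_y = 328.0 → σ = 477 MPa, n = 0.688
  option B: E = 372.8, α = 8.28, σ_y = 382.0 → σ = 602 MPa, n = 0.635
Smallest n: option B with n = 0.635.

option B, n = 0.635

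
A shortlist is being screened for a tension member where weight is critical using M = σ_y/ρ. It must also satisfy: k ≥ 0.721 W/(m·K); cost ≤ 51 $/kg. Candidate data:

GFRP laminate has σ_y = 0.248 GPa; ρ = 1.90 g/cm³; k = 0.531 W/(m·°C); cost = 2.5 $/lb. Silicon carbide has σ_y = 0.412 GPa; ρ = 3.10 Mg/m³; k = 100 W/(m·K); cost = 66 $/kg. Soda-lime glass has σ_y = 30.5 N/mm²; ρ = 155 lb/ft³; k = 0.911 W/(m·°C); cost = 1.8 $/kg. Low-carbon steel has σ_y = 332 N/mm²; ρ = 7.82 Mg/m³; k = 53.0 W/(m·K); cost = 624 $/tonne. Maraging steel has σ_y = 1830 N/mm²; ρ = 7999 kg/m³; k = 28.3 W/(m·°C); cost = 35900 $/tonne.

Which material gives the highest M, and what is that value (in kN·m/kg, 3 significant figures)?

Screen on constraints: k ≥ 0.721 W/(m·K); cost ≤ 51 $/kg. Survivors: soda-lime glass, low-carbon steel, maraging steel.
Normalizing units and computing the index:
  soda-lime glass: σ_y = 30.50 MPa, ρ = 2483 kg/m³
  low-carbon steel: σ_y = 332.0 MPa, ρ = 7820 kg/m³
  maraging steel: σ_y = 1830 MPa, ρ = 7999 kg/m³
  maraging steel: M = 229 kN·m/kg
  low-carbon steel: M = 42.5 kN·m/kg
  soda-lime glass: M = 12.3 kN·m/kg
Maraging steel has the largest M.

maraging steel, M = 229 kN·m/kg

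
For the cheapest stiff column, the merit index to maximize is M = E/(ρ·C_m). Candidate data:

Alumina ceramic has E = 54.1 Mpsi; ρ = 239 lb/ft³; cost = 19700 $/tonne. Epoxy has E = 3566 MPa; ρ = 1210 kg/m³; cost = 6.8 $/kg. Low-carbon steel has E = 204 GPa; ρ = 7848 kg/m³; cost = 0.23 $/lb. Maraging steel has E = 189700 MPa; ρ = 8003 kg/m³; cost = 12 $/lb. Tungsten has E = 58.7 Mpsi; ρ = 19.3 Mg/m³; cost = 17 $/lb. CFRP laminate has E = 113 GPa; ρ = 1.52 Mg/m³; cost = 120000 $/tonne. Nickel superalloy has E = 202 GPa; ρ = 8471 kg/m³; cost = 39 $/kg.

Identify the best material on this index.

In SI units:
  alumina ceramic: E = 373.0 GPa, ρ = 3828 kg/m³, cost = 19.70 $/kg
  epoxy: E = 3.566 GPa, ρ = 1210 kg/m³, cost = 6.800 $/kg
  low-carbon steel: E = 204.0 GPa, ρ = 7848 kg/m³, cost = 0.5071 $/kg
  maraging steel: E = 189.7 GPa, ρ = 8003 kg/m³, cost = 26.46 $/kg
  tungsten: E = 404.7 GPa, ρ = 19300 kg/m³, cost = 37.48 $/kg
  CFRP laminate: E = 113.0 GPa, ρ = 1520 kg/m³, cost = 120.0 $/kg
  nickel superalloy: E = 202.0 GPa, ρ = 8471 kg/m³, cost = 39.00 $/kg
  low-carbon steel: M = 51.3 MN·m per $
  alumina ceramic: M = 4.95 MN·m per $
  maraging steel: M = 0.896 MN·m per $
  CFRP laminate: M = 0.620 MN·m per $
  nickel superalloy: M = 0.611 MN·m per $
  tungsten: M = 0.560 MN·m per $
  epoxy: M = 0.433 MN·m per $
Highest index: low-carbon steel.

low-carbon steel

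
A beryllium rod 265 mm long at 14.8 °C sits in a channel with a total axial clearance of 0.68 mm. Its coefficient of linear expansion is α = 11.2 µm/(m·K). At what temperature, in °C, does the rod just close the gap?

244 °C

α·L₀·ΔT = 0.68 mm ⇒ ΔT = 0.68 / (11.2×10⁻⁶ × 265.0) = 229.1 K.
T = 14.8 + 229.1 = 243.9 °C.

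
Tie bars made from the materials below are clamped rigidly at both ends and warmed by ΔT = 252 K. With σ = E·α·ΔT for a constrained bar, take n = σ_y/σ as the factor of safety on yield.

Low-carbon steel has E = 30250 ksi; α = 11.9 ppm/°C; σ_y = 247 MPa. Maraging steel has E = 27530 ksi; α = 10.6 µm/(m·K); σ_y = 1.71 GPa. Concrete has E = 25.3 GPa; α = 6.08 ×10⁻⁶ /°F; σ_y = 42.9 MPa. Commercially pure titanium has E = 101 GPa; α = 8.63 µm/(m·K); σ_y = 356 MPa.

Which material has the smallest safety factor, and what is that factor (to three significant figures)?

Per material, after unit conversion:
  low-carbon steel: E = 208.6, α = 11.9, σ_y = 247.0 → σ = 625 MPa, n = 0.395
  maraging steel: E = 189.8, α = 10.6, σ_y = 1710 → σ = 507 MPa, n = 3.37
  concrete: E = 25.30, α = 10.9, σ_y = 42.90 → σ = 69.8 MPa, n = 0.615
  commercially pure titanium: E = 101.0, α = 8.63, σ_y = 356.0 → σ = 220 MPa, n = 1.62
The minimum is low-carbon steel at n = 0.395.

low-carbon steel, n = 0.395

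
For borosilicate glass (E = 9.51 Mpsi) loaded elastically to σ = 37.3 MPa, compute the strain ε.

5.69×10⁻⁴

E = 9.51 Mpsi = 65.57 GPa = 65570 MPa.
ε = σ/E = 37.3 / 65570 = 5.69×10⁻⁴.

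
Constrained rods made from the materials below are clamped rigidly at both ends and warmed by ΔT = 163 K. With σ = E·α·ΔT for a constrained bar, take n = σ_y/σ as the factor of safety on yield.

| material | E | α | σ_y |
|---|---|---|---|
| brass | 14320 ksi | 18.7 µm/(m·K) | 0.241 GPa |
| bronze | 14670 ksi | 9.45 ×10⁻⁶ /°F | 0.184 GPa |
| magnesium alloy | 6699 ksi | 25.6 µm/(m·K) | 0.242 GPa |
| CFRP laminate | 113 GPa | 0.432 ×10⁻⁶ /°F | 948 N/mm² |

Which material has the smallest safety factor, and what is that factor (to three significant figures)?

bronze, n = 0.656

Converting E to GPa, α to ×10⁻⁶/K, σ_y to MPa, then σ and n for each:
  brass: E = 98.73, α = 18.7, σ_y = 241.0 → σ = 301 MPa, n = 0.801
  bronze: E = 101.1, α = 17.0, σ_y = 184.0 → σ = 280 MPa, n = 0.656
  magnesium alloy: E = 46.19, α = 25.6, σ_y = 242.0 → σ = 193 MPa, n = 1.26
  CFRP laminate: E = 113.0, α = 0.778, σ_y = 948.0 → σ = 14.3 MPa, n = 66.2
Bronze has the lowest safety factor, n = 0.656.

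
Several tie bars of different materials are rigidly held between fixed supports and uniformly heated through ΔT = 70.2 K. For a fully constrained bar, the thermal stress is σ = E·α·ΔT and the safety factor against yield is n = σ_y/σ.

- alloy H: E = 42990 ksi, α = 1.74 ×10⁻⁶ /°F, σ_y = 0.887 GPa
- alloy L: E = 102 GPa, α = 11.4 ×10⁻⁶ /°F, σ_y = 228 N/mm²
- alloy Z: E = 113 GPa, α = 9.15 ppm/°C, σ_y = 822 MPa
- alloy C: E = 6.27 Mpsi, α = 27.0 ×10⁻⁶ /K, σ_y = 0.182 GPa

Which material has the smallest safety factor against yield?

With everything in SI (GPa, ×10⁻⁶/K, MPa):
  alloy H: E = 296.4, α = 3.13, σ_y = 887.0 → σ = 65.2 MPa, n = 13.6
  alloy L: E = 102.0, α = 20.5, σ_y = 228.0 → σ = 147 MPa, n = 1.55
  alloy Z: E = 113.0, α = 9.15, σ_y = 822.0 → σ = 72.6 MPa, n = 11.3
  alloy C: E = 43.23, α = 27.0, σ_y = 182.0 → σ = 81.9 MPa, n = 2.22
The minimum is alloy L at n = 1.55.

alloy L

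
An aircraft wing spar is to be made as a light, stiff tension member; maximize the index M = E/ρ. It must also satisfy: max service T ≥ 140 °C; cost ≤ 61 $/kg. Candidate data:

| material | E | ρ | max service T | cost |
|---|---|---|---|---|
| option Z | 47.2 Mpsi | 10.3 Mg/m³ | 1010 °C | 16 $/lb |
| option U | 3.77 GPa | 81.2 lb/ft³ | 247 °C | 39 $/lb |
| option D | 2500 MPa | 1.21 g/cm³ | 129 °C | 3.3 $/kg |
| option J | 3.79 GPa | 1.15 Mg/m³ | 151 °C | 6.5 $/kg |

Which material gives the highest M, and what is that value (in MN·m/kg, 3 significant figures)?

option Z, M = 31.6 MN·m/kg

Screen on constraints: max service T ≥ 140 °C; cost ≤ 61 $/kg. Survivors: option Z, option J.
In SI units:
  option Z: E = 325.4 GPa, ρ = 10300 kg/m³
  option J: E = 3.790 GPa, ρ = 1150 kg/m³
  option Z: M = 31.6 MN·m/kg
  option J: M = 3.30 MN·m/kg
The maximum is for option Z.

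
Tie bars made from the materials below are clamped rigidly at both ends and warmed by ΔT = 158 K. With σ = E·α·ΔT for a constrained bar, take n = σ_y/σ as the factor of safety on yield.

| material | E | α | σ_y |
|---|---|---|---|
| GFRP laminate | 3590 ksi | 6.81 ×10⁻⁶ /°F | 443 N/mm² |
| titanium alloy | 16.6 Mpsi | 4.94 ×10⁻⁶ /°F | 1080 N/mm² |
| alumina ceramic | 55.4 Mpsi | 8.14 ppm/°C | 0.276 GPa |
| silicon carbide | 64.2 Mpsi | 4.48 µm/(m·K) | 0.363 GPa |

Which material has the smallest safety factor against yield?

Per material, after unit conversion:
  GFRP laminate: E = 24.75, α = 12.3, σ_y = 443.0 → σ = 47.9 MPa, n = 9.24
  titanium alloy: E = 114.5, α = 8.89, σ_y = 1080 → σ = 161 MPa, n = 6.72
  alumina ceramic: E = 382.0, α = 8.14, σ_y = 276.0 → σ = 491 MPa, n = 0.562
  silicon carbide: E = 442.6, α = 4.48, σ_y = 363.0 → σ = 313 MPa, n = 1.16
Smallest n: alumina ceramic with n = 0.562.

alumina ceramic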